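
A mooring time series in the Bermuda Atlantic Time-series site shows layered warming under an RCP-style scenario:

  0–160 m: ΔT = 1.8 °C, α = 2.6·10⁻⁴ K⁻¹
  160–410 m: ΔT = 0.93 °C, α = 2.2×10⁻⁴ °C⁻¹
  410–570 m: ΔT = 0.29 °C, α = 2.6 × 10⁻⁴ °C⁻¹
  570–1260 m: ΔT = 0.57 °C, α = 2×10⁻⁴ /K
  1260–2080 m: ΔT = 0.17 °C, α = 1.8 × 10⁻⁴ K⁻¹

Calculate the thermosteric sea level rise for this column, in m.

0–160 m: 2.6×10⁻⁴ × 1.8 × 160 = 0.07488 m
Layer 2: 0.93 × 2.2×10⁻⁴ × 250 = 0.05115 m
410–570 m: 2.6×10⁻⁴ × 0.29 × 160 = 0.012064 m
570–1260 m: 690 × 0.57 × 2×10⁻⁴ = 0.07866 m
0.17 × 820 × 1.8×10⁻⁴ = 0.025092 m
Δh = 0.07488 + 0.05115 + 0.012064 + 0.07866 + 0.025092 = 0.241846 m ≈ 0.242 m

0.242 m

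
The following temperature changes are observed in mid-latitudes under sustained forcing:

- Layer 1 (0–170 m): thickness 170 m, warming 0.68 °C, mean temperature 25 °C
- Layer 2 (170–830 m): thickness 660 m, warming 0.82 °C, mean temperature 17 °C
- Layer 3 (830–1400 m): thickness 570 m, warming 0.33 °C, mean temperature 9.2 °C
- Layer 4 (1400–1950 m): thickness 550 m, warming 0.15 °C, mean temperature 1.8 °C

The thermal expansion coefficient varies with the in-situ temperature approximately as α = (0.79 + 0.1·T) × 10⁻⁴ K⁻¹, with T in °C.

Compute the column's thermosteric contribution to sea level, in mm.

Δh ≈ 210 mm

Layer 1: α = (0.79 + 0.1×25)×10⁻⁴ = 3.29×10⁻⁴ K⁻¹
Layer 2: α = (0.79 + 0.1×17)×10⁻⁴ = 2.49×10⁻⁴ K⁻¹
Layer 3: α = (0.79 + 0.1×9.2)×10⁻⁴ = 1.71×10⁻⁴ K⁻¹
Layer 4: α = (0.79 + 0.1×1.8)×10⁻⁴ = 0.97×10⁻⁴ K⁻¹
0–170 m: 0.68 × 170 × 3.29×10⁻⁴ = 0.0380324 m
2.49×10⁻⁴ × 660 × 0.82 = 0.1347588 m
830–1400 m: 1.71×10⁻⁴ × 570 × 0.33 = 0.0321651 m
Layer 4: 0.97×10⁻⁴ × 550 × 0.15 = 0.0080025 m
Δh = 0.0380324 + 0.1347588 + 0.0321651 + 0.0080025 = 0.2129588 m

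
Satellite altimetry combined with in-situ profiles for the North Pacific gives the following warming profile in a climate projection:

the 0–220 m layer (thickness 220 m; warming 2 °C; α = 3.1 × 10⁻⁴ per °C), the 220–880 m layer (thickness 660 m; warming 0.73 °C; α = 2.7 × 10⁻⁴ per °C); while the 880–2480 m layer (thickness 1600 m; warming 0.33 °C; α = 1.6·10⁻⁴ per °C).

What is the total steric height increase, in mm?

about 351 mm

2 × 220 × 3.1×10⁻⁴ = 0.13640 m
Layer 2: 660 × 0.73 × 2.7×10⁻⁴ = 0.130086 m
1600 × 1.6×10⁻⁴ × 0.33 = 0.08448 m
Δh = 0.13640 + 0.130086 + 0.08448 = 0.350966 m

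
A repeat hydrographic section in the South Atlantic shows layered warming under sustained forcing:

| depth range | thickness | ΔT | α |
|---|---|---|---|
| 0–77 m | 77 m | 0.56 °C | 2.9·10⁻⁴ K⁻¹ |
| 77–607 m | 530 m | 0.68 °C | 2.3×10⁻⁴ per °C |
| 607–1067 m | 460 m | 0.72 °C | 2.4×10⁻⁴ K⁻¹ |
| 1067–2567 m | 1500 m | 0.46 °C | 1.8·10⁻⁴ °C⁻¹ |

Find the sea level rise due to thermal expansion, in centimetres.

Layer 1: 77 × 2.9×10⁻⁴ × 0.56 = 0.0125048 m
0.68 × 530 × 2.3×10⁻⁴ = 0.082892 m
460 × 2.4×10⁻⁴ × 0.72 = 0.079488 m
0.46 × 1.8×10⁻⁴ × 1500 = 0.12420 m
Δh = 0.0125048 + 0.082892 + 0.079488 + 0.12420 = 0.2990848 m ≈ 29.9 cm

29.9 cm of thermosteric rise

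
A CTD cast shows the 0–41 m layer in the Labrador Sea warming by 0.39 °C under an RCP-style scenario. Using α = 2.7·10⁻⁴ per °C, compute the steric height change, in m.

about 0.00432 m

Δh = αΔT·H = 2.7×10⁻⁴ × 0.39 × 41 = 0.0043173 m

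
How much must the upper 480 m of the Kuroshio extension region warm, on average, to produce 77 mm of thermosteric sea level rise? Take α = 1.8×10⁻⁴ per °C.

ΔT = Δh/(αH) = 0.077 / (1.8×10⁻⁴ × 480) ≈ 0.8912 K

ΔT ≈ 0.891 K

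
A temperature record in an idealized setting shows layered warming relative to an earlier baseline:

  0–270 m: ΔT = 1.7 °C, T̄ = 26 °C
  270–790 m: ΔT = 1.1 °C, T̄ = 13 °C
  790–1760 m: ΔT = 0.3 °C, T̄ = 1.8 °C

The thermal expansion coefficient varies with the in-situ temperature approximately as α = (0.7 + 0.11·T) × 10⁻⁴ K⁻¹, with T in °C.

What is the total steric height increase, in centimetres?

Layer 1: α = (0.7 + 0.11×26)×10⁻⁴ = 3.56×10⁻⁴ K⁻¹
Layer 2: α = (0.7 + 0.11×13)×10⁻⁴ = 2.13×10⁻⁴ K⁻¹
Layer 3: α = (0.7 + 0.11×1.8)×10⁻⁴ = 0.898×10⁻⁴ K⁻¹
3.56×10⁻⁴ × 270 × 1.7 = 0.163404 m
Layer 2: 1.1 × 2.13×10⁻⁴ × 520 = 0.121836 m
Layer 3: 0.898×10⁻⁴ × 970 × 0.3 = 0.0261318 m
Δh = 0.163404 + 0.121836 + 0.0261318 = 0.3113718 m

about 31.1 cm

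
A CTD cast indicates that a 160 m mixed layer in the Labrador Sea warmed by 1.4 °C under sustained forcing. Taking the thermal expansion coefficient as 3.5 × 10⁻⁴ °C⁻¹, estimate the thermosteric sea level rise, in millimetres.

Δh = αΔT·H = 3.5×10⁻⁴ × 1.4 × 160 = 0.07840 m

about 78.4 mm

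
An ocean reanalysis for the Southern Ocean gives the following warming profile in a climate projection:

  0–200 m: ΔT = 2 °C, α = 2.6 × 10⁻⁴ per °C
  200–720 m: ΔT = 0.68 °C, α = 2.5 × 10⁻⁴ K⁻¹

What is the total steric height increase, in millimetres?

0–200 m: 2.6×10⁻⁴ × 200 × 2 = 0.10400 m
520 × 2.5×10⁻⁴ × 0.68 = 0.08840 m
Δh = 0.10400 + 0.08840 = 0.19240 m ≈ 192 mm

192 mm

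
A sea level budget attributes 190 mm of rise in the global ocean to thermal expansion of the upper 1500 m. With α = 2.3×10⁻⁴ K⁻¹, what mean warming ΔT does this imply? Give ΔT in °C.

ΔT = Δh/(αH) = 0.19 / (2.3×10⁻⁴ × 1500) ≈ 0.5507 °C

ΔT ≈ 0.551 °C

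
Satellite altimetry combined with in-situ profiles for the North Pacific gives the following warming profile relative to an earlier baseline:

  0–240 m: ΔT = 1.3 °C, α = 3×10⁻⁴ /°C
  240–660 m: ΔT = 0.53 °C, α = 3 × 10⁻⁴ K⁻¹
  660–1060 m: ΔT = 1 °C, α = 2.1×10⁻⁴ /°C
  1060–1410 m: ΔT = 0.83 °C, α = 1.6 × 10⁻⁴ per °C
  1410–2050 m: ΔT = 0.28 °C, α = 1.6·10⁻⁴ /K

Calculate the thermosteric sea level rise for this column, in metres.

3×10⁻⁴ × 1.3 × 240 = 0.09360 m
Layer 2: 0.53 × 3×10⁻⁴ × 420 = 0.06678 m
660–1060 m: 1 × 2.1×10⁻⁴ × 400 = 0.08400 m
1.6×10⁻⁴ × 350 × 0.83 = 0.04648 m
1410–2050 m: 640 × 0.28 × 1.6×10⁻⁴ = 0.028672 m
Δh = 0.09360 + 0.06678 + 0.08400 + 0.04648 + 0.028672 = 0.319532 m

Δh = 0.32 m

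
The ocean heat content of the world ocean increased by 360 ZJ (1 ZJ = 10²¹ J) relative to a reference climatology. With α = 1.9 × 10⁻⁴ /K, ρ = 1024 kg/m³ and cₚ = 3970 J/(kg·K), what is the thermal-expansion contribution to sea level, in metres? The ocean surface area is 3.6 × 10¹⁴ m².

Per unit area: Q = 360×10²¹ / (3.6×10¹⁴) = 1×10⁹ J/m²
Δh = αQ/(ρcₚ) = 1.9×10⁻⁴ × 1×10⁹ / (1024 × 3970) ≈ 0.046737 m

0.0467 m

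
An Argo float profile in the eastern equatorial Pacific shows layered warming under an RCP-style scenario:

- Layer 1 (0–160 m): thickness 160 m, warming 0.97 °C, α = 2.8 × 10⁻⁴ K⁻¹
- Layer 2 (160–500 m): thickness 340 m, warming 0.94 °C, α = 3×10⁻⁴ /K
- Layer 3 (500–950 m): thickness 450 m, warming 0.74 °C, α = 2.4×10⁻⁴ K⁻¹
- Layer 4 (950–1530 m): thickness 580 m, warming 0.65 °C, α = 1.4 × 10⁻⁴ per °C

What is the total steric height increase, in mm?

160 × 2.8×10⁻⁴ × 0.97 = 0.043456 m
340 × 3×10⁻⁴ × 0.94 = 0.09588 m
2.4×10⁻⁴ × 0.74 × 450 = 0.07992 m
0.65 × 1.4×10⁻⁴ × 580 = 0.05278 m
Δh = 0.043456 + 0.09588 + 0.07992 + 0.05278 = 0.272036 m

Δh ≈ 272 mm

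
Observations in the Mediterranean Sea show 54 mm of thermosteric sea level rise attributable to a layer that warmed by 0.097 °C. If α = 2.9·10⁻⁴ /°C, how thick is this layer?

H ≈ 1920 m

H = Δh/(αΔT) = 0.054 / (2.9×10⁻⁴ × 0.097) ≈ 1920 m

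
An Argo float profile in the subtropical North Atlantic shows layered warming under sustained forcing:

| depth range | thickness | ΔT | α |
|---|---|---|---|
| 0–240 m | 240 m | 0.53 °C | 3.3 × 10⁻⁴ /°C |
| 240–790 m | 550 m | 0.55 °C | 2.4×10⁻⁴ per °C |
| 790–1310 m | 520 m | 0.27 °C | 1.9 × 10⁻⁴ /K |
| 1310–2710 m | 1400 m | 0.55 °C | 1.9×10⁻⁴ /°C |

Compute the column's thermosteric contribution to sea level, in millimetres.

3.3×10⁻⁴ × 0.53 × 240 = 0.041976 m
Layer 2: 2.4×10⁻⁴ × 550 × 0.55 = 0.07260 m
790–1310 m: 0.27 × 1.9×10⁻⁴ × 520 = 0.026676 m
0.55 × 1400 × 1.9×10⁻⁴ = 0.14630 m
Δh = 0.041976 + 0.07260 + 0.026676 + 0.14630 = 0.287552 m

288 mm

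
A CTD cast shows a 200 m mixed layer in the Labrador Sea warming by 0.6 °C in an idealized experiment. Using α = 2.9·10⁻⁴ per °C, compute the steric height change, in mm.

Δh = 34.8 mm

Δh = αΔT·H = 2.9×10⁻⁴ × 0.6 × 200 = 0.03480 m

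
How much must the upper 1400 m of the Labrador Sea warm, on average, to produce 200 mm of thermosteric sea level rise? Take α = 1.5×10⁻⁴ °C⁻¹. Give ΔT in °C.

ΔT = Δh/(αH) = 0.2 / (1.5×10⁻⁴ × 1400) ≈ 0.9524 °C

about 0.952 °C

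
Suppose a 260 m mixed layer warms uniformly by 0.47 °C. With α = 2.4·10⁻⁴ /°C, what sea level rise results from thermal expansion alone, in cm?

Δh = 2.9 cm

Δh = αΔT·H = 2.4×10⁻⁴ × 0.47 × 260 = 0.029328 m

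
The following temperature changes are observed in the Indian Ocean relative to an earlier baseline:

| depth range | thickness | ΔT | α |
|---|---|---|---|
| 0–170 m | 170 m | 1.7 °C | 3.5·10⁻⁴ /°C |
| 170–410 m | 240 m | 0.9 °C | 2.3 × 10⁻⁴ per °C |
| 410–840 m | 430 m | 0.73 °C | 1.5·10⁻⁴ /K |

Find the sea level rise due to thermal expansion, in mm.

Δh ≈ 198 mm

3.5×10⁻⁴ × 1.7 × 170 = 0.10115 m
2.3×10⁻⁴ × 240 × 0.9 = 0.04968 m
410–840 m: 0.73 × 1.5×10⁻⁴ × 430 = 0.047085 m
Δh = 0.10115 + 0.04968 + 0.047085 = 0.197915 m ≈ 198 mm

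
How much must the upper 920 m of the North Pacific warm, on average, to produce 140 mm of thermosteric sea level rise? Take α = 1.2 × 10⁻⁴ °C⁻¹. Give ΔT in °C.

1.3 °C

ΔT = Δh/(αH) = 0.14 / (1.2×10⁻⁴ × 920) ≈ 1.268 °C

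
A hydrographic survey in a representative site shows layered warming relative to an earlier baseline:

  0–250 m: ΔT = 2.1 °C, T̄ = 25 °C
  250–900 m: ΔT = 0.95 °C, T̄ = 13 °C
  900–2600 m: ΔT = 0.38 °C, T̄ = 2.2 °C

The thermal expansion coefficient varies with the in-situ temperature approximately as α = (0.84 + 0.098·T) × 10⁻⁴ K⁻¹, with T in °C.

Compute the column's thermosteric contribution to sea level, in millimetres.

370 mm

Layer 1: α = (0.84 + 0.098×25)×10⁻⁴ = 3.29×10⁻⁴ K⁻¹
Layer 2: α = (0.84 + 0.098×13)×10⁻⁴ = 2.114×10⁻⁴ K⁻¹
Layer 3: α = (0.84 + 0.098×2.2)×10⁻⁴ = 1.0556×10⁻⁴ K⁻¹
0–250 m: 2.1 × 250 × 3.29×10⁻⁴ = 0.172725 m
Layer 2: 650 × 0.95 × 2.114×10⁻⁴ = 0.1305395 m
1700 × 0.38 × 1.0556×10⁻⁴ = 0.06819176 m
Δh = 0.172725 + 0.1305395 + 0.06819176 = 0.37145626 m ≈ 370 mm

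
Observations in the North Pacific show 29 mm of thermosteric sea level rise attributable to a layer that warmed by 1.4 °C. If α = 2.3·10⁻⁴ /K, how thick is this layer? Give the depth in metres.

H = Δh/(αΔT) = 0.029 / (2.3×10⁻⁴ × 1.4) ≈ 90.06 m

90.1 m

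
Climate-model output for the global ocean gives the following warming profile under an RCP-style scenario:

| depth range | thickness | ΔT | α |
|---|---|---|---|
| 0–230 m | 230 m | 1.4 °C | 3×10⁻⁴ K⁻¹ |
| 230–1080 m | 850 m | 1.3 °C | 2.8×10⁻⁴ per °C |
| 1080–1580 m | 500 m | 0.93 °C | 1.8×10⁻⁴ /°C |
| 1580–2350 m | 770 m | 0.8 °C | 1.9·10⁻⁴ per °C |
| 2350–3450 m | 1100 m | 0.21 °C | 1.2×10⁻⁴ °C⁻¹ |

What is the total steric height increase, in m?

Layer 1: 3×10⁻⁴ × 1.4 × 230 = 0.09660 m
2.8×10⁻⁴ × 850 × 1.3 = 0.30940 m
0.93 × 500 × 1.8×10⁻⁴ = 0.08370 m
Layer 4: 0.8 × 1.9×10⁻⁴ × 770 = 0.11704 m
Layer 5: 1100 × 1.2×10⁻⁴ × 0.21 = 0.02772 m
Δh = 0.09660 + 0.30940 + 0.08370 + 0.11704 + 0.02772 = 0.63446 m

0.63 m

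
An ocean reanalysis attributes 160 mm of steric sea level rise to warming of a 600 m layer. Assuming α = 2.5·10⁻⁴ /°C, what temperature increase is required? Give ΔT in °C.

about 1.07 °C

ΔT = Δh/(αH) = 0.16 / (2.5×10⁻⁴ × 600) ≈ 1.067 °C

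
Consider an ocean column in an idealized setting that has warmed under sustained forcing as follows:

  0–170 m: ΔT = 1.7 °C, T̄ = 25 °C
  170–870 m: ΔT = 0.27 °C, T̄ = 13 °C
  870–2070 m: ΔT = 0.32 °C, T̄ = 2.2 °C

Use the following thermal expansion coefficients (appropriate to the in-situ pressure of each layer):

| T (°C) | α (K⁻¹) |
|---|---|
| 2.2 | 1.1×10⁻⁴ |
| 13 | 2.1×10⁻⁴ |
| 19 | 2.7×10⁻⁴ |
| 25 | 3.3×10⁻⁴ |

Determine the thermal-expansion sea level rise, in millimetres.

Layer 1 at 25 °C → α = 3.3×10⁻⁴ K⁻¹
Layer 2 at 13 °C → α = 2.1×10⁻⁴ K⁻¹
Layer 3 at 2.2 °C → α = 1.1×10⁻⁴ K⁻¹
Layer 1: 170 × 3.3×10⁻⁴ × 1.7 = 0.09537 m
Layer 2: 2.1×10⁻⁴ × 0.27 × 700 = 0.03969 m
1200 × 0.32 × 1.1×10⁻⁴ = 0.04224 m
Δh = 0.09537 + 0.03969 + 0.04224 = 0.17730 m

177 mm of thermosteric rise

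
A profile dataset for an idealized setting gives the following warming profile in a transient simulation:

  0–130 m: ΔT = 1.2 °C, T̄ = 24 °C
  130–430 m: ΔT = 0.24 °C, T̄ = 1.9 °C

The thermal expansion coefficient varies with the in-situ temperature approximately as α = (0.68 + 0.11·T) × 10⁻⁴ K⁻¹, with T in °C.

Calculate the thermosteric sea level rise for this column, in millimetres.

about 58.2 mm

Layer 1: α = (0.68 + 0.11×24)×10⁻⁴ = 3.32×10⁻⁴ K⁻¹
Layer 2: α = (0.68 + 0.11×1.9)×10⁻⁴ = 0.889×10⁻⁴ K⁻¹
Layer 1: 130 × 1.2 × 3.32×10⁻⁴ = 0.051792 m
130–430 m: 300 × 0.889×10⁻⁴ × 0.24 = 0.0064008 m
Δh = 0.051792 + 0.0064008 = 0.0581928 m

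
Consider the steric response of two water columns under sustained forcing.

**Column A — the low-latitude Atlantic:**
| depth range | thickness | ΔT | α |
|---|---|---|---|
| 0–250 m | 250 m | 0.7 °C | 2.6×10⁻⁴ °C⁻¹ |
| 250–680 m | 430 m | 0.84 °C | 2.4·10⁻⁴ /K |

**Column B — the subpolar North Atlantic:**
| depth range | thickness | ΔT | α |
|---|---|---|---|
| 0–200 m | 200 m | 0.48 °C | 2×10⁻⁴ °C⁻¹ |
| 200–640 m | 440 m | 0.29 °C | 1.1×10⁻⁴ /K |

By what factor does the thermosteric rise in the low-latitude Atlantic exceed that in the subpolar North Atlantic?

3.98

A 0–250 m: 250 × 2.6×10⁻⁴ × 0.7 = 0.04550 m
A 250–680 m: 0.84 × 430 × 2.4×10⁻⁴ = 0.086688 m
A total: 0.132188 m
B 0–200 m: 0.48 × 2×10⁻⁴ × 200 = 0.01920 m
B Layer 2: 440 × 1.1×10⁻⁴ × 0.29 = 0.014036 m
B total: 0.033236 m
Ratio: 0.132188 / 0.033236 ≈ 3.977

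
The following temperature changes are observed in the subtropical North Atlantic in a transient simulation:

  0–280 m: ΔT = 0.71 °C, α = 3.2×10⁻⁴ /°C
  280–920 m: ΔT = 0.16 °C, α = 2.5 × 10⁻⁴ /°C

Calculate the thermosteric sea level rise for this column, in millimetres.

0–280 m: 3.2×10⁻⁴ × 280 × 0.71 = 0.063616 m
Layer 2: 2.5×10⁻⁴ × 640 × 0.16 = 0.02560 m
Δh = 0.063616 + 0.02560 = 0.089216 m ≈ 89.2 mm

Δh ≈ 89.2 mm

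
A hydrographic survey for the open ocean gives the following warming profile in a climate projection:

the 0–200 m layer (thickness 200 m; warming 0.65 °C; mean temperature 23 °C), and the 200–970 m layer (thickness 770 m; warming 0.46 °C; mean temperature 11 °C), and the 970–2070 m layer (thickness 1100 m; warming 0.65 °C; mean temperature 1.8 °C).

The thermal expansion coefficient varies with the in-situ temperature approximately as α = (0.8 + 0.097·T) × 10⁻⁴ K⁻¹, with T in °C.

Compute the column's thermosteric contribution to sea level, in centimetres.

Layer 1: α = (0.8 + 0.097×23)×10⁻⁴ = 3.031×10⁻⁴ K⁻¹
Layer 2: α = (0.8 + 0.097×11)×10⁻⁴ = 1.867×10⁻⁴ K⁻¹
Layer 3: α = (0.8 + 0.097×1.8)×10⁻⁴ = 0.9746×10⁻⁴ K⁻¹
0.65 × 3.031×10⁻⁴ × 200 = 0.039403 m
200–970 m: 770 × 0.46 × 1.867×10⁻⁴ = 0.06612914 m
Layer 3: 1100 × 0.65 × 0.9746×10⁻⁴ = 0.0696839 m
Δh = 0.039403 + 0.06612914 + 0.0696839 = 0.17521604 m ≈ 18 cm

18 cm of thermosteric rise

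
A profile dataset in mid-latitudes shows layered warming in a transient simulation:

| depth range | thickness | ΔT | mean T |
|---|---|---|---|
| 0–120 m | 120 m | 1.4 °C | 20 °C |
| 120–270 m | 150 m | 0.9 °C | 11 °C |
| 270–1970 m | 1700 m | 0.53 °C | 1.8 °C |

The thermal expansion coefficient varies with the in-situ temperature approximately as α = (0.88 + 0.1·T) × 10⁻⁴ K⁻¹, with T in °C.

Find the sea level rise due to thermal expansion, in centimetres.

17 cm of thermosteric rise

Layer 1: α = (0.88 + 0.1×20)×10⁻⁴ = 2.88×10⁻⁴ K⁻¹
Layer 2: α = (0.88 + 0.1×11)×10⁻⁴ = 1.98×10⁻⁴ K⁻¹
Layer 3: α = (0.88 + 0.1×1.8)×10⁻⁴ = 1.06×10⁻⁴ K⁻¹
120 × 1.4 × 2.88×10⁻⁴ = 0.048384 m
1.98×10⁻⁴ × 0.9 × 150 = 0.02673 m
Layer 3: 1700 × 1.06×10⁻⁴ × 0.53 = 0.095506 m
Δh = 0.048384 + 0.02673 + 0.095506 = 0.17062 m ≈ 17 cm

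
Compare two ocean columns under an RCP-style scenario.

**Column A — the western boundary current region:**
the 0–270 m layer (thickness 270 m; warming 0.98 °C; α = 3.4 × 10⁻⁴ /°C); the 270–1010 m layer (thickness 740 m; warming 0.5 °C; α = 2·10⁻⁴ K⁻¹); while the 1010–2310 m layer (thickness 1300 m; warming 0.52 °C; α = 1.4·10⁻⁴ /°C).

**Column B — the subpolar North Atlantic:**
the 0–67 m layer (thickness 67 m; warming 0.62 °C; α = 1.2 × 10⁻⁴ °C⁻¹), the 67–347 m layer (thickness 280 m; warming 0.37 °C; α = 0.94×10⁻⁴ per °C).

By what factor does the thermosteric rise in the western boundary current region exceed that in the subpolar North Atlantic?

A 0–270 m: 0.98 × 3.4×10⁻⁴ × 270 = 0.089964 m
A 740 × 0.5 × 2×10⁻⁴ = 0.07400 m
A Layer 3: 1300 × 0.52 × 1.4×10⁻⁴ = 0.09464 m
A total: 0.258604 m
B 1.2×10⁻⁴ × 67 × 0.62 = 0.0049848 m
B Layer 2: 0.94×10⁻⁴ × 0.37 × 280 = 0.0097384 m
B total: 0.0147232 m
Ratio: 0.258604 / 0.0147232 ≈ 17.56

a factor of 18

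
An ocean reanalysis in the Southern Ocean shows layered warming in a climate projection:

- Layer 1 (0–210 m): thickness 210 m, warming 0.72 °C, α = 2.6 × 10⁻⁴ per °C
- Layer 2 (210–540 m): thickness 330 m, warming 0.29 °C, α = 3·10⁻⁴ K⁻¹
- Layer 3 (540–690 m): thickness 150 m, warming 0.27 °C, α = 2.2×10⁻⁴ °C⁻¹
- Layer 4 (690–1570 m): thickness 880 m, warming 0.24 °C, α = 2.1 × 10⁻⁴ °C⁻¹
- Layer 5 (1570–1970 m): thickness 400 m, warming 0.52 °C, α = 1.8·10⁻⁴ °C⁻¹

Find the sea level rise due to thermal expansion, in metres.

210 × 0.72 × 2.6×10⁻⁴ = 0.039312 m
0.29 × 330 × 3×10⁻⁴ = 0.02871 m
540–690 m: 0.27 × 2.2×10⁻⁴ × 150 = 0.00891 m
690–1570 m: 2.1×10⁻⁴ × 0.24 × 880 = 0.044352 m
Layer 5: 1.8×10⁻⁴ × 0.52 × 400 = 0.03744 m
Δh = 0.039312 + 0.02871 + 0.00891 + 0.044352 + 0.03744 = 0.158724 m

about 0.159 m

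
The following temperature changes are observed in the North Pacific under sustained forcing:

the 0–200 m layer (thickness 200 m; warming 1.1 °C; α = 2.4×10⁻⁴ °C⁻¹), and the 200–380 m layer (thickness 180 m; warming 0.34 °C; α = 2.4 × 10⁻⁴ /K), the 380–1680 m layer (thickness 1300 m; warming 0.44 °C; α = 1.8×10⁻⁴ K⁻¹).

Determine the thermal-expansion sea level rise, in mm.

Δh = 170 mm

Layer 1: 2.4×10⁻⁴ × 1.1 × 200 = 0.05280 m
Layer 2: 0.34 × 180 × 2.4×10⁻⁴ = 0.014688 m
Layer 3: 1.8×10⁻⁴ × 0.44 × 1300 = 0.10296 m
Δh = 0.05280 + 0.014688 + 0.10296 = 0.170448 m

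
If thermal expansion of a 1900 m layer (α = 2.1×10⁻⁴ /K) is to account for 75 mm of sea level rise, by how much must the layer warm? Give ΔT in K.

ΔT = Δh/(αH) = 0.075 / (2.1×10⁻⁴ × 1900) ≈ 0.1880 K

about 0.188 K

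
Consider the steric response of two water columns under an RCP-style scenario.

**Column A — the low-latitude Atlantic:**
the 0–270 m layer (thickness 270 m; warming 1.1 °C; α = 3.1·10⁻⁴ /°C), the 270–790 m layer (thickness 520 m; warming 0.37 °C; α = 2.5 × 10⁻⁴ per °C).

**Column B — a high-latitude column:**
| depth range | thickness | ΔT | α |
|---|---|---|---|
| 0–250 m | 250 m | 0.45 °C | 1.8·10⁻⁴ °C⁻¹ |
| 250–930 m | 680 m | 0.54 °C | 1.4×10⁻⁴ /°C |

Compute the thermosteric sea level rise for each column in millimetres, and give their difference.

A 270 × 1.1 × 3.1×10⁻⁴ = 0.09207 m
A 520 × 2.5×10⁻⁴ × 0.37 = 0.04810 m
A total: 0.14017 m
B 250 × 0.45 × 1.8×10⁻⁴ = 0.02025 m
B 1.4×10⁻⁴ × 0.54 × 680 = 0.051408 m
B total: 0.071658 m
Difference: 0.14017 − 0.071658 = 0.068512 m

A: 140 mm; B: 72 mm; difference 69 mm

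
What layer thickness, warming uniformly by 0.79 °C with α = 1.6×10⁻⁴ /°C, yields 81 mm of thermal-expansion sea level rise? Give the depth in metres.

about 641 m

H = Δh/(αΔT) = 0.081 / (1.6×10⁻⁴ × 0.79) ≈ 640.8 m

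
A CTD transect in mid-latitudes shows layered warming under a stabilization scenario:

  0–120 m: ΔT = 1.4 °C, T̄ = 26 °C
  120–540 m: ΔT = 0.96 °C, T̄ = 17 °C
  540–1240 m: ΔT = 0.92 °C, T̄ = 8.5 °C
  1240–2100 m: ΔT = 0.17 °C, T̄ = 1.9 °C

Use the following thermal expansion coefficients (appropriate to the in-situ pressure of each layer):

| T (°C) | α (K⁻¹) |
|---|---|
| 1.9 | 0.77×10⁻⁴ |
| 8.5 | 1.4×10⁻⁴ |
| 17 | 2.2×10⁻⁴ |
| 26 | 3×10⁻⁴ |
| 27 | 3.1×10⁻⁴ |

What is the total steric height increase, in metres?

Δh ≈ 0.241 m

Layer 1 at 26 °C → α = 3×10⁻⁴ K⁻¹
Layer 2 at 17 °C → α = 2.2×10⁻⁴ K⁻¹
Layer 3 at 8.5 °C → α = 1.4×10⁻⁴ K⁻¹
Layer 4 at 1.9 °C → α = 0.77×10⁻⁴ K⁻¹
3×10⁻⁴ × 1.4 × 120 = 0.05040 m
120–540 m: 2.2×10⁻⁴ × 420 × 0.96 = 0.088704 m
1.4×10⁻⁴ × 700 × 0.92 = 0.09016 m
1240–2100 m: 0.17 × 0.77×10⁻⁴ × 860 = 0.0112574 m
Δh = 0.05040 + 0.088704 + 0.09016 + 0.0112574 = 0.2405214 m ≈ 0.241 m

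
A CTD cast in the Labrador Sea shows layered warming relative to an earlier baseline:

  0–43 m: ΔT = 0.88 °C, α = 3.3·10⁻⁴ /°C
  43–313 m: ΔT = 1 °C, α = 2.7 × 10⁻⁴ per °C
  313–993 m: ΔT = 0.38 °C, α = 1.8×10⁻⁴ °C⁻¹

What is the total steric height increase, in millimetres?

about 130 mm

0–43 m: 0.88 × 43 × 3.3×10⁻⁴ = 0.0124872 m
1 × 270 × 2.7×10⁻⁴ = 0.07290 m
313–993 m: 680 × 1.8×10⁻⁴ × 0.38 = 0.046512 m
Δh = 0.0124872 + 0.07290 + 0.046512 = 0.1318992 m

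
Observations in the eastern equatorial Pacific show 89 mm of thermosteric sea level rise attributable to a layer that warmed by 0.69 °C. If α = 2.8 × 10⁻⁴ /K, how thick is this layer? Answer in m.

H = Δh/(αΔT) = 0.089 / (2.8×10⁻⁴ × 0.69) ≈ 460.7 m

H ≈ 461 m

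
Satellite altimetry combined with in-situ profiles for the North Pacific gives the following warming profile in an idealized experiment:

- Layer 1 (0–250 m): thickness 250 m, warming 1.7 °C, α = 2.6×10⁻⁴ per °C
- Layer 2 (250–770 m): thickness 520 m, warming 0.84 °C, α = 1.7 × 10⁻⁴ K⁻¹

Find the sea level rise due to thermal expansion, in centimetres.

about 18 cm

0–250 m: 250 × 1.7 × 2.6×10⁻⁴ = 0.11050 m
0.84 × 520 × 1.7×10⁻⁴ = 0.074256 m
Δh = 0.11050 + 0.074256 = 0.184756 m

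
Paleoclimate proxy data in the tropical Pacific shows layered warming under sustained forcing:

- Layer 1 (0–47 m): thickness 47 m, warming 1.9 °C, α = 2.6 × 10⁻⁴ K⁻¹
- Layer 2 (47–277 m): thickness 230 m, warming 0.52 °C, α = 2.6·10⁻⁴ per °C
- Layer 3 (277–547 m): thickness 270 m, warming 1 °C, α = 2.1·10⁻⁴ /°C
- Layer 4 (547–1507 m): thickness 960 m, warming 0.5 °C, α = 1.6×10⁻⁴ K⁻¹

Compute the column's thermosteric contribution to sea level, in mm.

about 188 mm

47 × 1.9 × 2.6×10⁻⁴ = 0.023218 m
47–277 m: 2.6×10⁻⁴ × 0.52 × 230 = 0.031096 m
270 × 1 × 2.1×10⁻⁴ = 0.05670 m
547–1507 m: 1.6×10⁻⁴ × 960 × 0.5 = 0.07680 m
Δh = 0.023218 + 0.031096 + 0.05670 + 0.07680 = 0.187814 m ≈ 188 mm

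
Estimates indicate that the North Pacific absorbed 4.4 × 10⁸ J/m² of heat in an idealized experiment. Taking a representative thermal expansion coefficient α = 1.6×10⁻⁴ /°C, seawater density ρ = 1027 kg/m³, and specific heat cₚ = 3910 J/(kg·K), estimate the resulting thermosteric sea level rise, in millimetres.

Δh = αQ/(ρcₚ) = 1.6×10⁻⁴ × 4.4×10⁸ / (1027 × 3910) ≈ 0.017532 m

18 mm of thermosteric rise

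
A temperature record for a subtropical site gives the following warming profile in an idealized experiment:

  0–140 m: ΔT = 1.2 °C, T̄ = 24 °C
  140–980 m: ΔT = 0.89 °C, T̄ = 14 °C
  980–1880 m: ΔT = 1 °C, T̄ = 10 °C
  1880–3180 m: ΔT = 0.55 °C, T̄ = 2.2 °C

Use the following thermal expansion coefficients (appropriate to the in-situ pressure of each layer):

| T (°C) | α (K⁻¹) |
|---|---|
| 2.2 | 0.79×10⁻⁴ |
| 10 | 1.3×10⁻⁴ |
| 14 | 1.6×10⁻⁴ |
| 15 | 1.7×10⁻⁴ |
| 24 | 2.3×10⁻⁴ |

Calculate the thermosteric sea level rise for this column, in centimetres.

Layer 1 at 24 °C → α = 2.3×10⁻⁴ K⁻¹
Layer 2 at 14 °C → α = 1.6×10⁻⁴ K⁻¹
Layer 3 at 10 °C → α = 1.3×10⁻⁴ K⁻¹
Layer 4 at 2.2 °C → α = 0.79×10⁻⁴ K⁻¹
Layer 1: 140 × 2.3×10⁻⁴ × 1.2 = 0.03864 m
1.6×10⁻⁴ × 0.89 × 840 = 0.119616 m
980–1880 m: 1 × 1.3×10⁻⁴ × 900 = 0.11700 m
1880–3180 m: 1300 × 0.79×10⁻⁴ × 0.55 = 0.056485 m
Δh = 0.03864 + 0.119616 + 0.11700 + 0.056485 = 0.331741 m ≈ 33.2 cm

Δh = 33.2 cm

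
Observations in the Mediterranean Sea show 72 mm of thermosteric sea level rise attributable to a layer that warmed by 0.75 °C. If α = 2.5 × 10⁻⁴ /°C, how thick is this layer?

384 m

H = Δh/(αΔT) = 0.072 / (2.5×10⁻⁴ × 0.75) = 384.0 m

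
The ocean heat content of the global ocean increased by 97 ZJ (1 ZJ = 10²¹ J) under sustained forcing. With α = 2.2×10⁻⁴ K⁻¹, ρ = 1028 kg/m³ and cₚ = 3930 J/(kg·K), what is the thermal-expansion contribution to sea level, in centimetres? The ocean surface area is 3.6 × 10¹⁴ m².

Per unit area: Q = 97×10²¹ / (3.6×10¹⁴) ≈ 2.694×10⁸ J/m²
Δh = αQ/(ρcₚ) = 2.2×10⁻⁴ × 2.694×10⁸ / (1028 × 3930) ≈ 0.01467 m

1.47 cm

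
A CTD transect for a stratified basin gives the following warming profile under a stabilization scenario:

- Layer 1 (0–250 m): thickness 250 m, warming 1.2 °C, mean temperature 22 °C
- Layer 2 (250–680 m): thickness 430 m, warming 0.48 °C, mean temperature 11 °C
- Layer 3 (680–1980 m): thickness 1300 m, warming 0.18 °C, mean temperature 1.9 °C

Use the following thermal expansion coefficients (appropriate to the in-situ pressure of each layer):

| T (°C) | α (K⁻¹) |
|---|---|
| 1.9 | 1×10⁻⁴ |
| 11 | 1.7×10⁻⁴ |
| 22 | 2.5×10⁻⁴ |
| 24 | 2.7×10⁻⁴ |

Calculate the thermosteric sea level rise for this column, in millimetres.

133 mm

Layer 1 at 22 °C → α = 2.5×10⁻⁴ K⁻¹
Layer 2 at 11 °C → α = 1.7×10⁻⁴ K⁻¹
Layer 3 at 1.9 °C → α = 1×10⁻⁴ K⁻¹
0–250 m: 2.5×10⁻⁴ × 250 × 1.2 = 0.07500 m
250–680 m: 1.7×10⁻⁴ × 430 × 0.48 = 0.035088 m
Layer 3: 0.18 × 1×10⁻⁴ × 1300 = 0.02340 m
Δh = 0.07500 + 0.035088 + 0.02340 = 0.133488 m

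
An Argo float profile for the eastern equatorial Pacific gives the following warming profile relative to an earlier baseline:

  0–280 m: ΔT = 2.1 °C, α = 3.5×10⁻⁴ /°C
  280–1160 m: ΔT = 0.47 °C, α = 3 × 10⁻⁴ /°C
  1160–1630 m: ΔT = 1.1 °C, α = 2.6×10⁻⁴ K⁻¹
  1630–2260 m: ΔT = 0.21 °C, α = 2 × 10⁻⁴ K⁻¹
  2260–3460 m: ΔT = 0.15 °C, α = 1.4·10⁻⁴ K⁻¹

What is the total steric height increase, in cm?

Layer 1: 280 × 3.5×10⁻⁴ × 2.1 = 0.20580 m
880 × 0.47 × 3×10⁻⁴ = 0.12408 m
Layer 3: 1.1 × 470 × 2.6×10⁻⁴ = 0.13442 m
630 × 0.21 × 2×10⁻⁴ = 0.02646 m
2260–3460 m: 1.4×10⁻⁴ × 1200 × 0.15 = 0.02520 m
Δh = 0.20580 + 0.12408 + 0.13442 + 0.02646 + 0.02520 = 0.51596 m

52 cm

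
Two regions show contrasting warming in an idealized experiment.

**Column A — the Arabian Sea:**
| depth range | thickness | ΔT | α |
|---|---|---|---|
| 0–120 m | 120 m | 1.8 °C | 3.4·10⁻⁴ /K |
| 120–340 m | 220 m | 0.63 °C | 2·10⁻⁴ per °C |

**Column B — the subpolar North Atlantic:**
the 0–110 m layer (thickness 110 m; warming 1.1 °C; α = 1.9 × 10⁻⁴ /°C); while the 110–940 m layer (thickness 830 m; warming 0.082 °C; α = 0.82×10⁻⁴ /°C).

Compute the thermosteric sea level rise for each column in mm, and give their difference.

Δh_A ≈ 101 mm, Δh_B ≈ 28.6 mm; difference ≈ 72.6 mm

A 0–120 m: 1.8 × 3.4×10⁻⁴ × 120 = 0.07344 m
A 220 × 0.63 × 2×10⁻⁴ = 0.02772 m
A total: 0.10116 m
B 0–110 m: 1.1 × 110 × 1.9×10⁻⁴ = 0.02299 m
B Layer 2: 830 × 0.082 × 0.82×10⁻⁴ = 0.00558092 m
B total: 0.02857092 m
Difference: 0.10116 − 0.02857092 = 0.07258908 m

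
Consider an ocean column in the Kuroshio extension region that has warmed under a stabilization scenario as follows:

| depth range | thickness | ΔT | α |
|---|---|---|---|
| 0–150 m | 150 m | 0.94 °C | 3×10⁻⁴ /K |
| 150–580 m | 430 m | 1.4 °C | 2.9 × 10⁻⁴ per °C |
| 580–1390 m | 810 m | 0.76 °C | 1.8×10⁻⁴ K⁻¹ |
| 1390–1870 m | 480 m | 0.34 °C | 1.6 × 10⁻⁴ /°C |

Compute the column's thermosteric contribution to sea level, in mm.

0–150 m: 0.94 × 3×10⁻⁴ × 150 = 0.04230 m
1.4 × 2.9×10⁻⁴ × 430 = 0.17458 m
Layer 3: 0.76 × 810 × 1.8×10⁻⁴ = 0.110808 m
Layer 4: 480 × 1.6×10⁻⁴ × 0.34 = 0.026112 m
Δh = 0.04230 + 0.17458 + 0.110808 + 0.026112 = 0.35380 m

Δh = 350 mm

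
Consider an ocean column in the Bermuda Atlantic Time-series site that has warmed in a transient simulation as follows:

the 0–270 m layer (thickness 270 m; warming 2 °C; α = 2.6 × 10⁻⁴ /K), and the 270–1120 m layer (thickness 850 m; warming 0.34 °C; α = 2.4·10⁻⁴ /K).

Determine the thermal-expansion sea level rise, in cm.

2 × 270 × 2.6×10⁻⁴ = 0.14040 m
Layer 2: 850 × 0.34 × 2.4×10⁻⁴ = 0.06936 m
Δh = 0.14040 + 0.06936 = 0.20976 m ≈ 21.0 cm

about 21.0 cm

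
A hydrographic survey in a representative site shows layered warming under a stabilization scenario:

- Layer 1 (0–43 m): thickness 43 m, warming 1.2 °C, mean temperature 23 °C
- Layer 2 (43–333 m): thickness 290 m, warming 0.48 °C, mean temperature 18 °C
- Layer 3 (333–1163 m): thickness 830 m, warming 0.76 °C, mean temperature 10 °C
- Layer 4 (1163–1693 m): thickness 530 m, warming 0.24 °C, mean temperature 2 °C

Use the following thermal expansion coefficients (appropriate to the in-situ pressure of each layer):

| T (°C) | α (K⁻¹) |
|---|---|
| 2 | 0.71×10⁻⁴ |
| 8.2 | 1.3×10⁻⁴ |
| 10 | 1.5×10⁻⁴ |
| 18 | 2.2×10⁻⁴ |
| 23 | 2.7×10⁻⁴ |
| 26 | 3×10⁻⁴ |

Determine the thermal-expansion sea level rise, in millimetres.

148 mm

Layer 1 at 23 °C → α = 2.7×10⁻⁴ K⁻¹
Layer 2 at 18 °C → α = 2.2×10⁻⁴ K⁻¹
Layer 3 at 10 °C → α = 1.5×10⁻⁴ K⁻¹
Layer 4 at 2 °C → α = 0.71×10⁻⁴ K⁻¹
1.2 × 43 × 2.7×10⁻⁴ = 0.013932 m
Layer 2: 290 × 2.2×10⁻⁴ × 0.48 = 0.030624 m
333–1163 m: 0.76 × 1.5×10⁻⁴ × 830 = 0.09462 m
0.71×10⁻⁴ × 530 × 0.24 = 0.0090312 m
Δh = 0.013932 + 0.030624 + 0.09462 + 0.0090312 = 0.1482072 m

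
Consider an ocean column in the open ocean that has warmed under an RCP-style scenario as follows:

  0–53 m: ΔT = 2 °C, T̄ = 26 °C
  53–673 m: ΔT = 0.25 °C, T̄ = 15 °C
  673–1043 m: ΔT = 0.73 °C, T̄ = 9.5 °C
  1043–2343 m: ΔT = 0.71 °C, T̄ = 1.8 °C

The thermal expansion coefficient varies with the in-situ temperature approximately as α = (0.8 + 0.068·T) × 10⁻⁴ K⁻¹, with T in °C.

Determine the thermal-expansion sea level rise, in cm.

Δh = 18.0 cm

Layer 1: α = (0.8 + 0.068×26)×10⁻⁴ = 2.568×10⁻⁴ K⁻¹
Layer 2: α = (0.8 + 0.068×15)×10⁻⁴ = 1.82×10⁻⁴ K⁻¹
Layer 3: α = (0.8 + 0.068×9.5)×10⁻⁴ = 1.446×10⁻⁴ K⁻¹
Layer 4: α = (0.8 + 0.068×1.8)×10⁻⁴ = 0.9224×10⁻⁴ K⁻¹
53 × 2.568×10⁻⁴ × 2 = 0.0272208 m
0.25 × 620 × 1.82×10⁻⁴ = 0.02821 m
Layer 3: 370 × 1.446×10⁻⁴ × 0.73 = 0.03905646 m
1043–2343 m: 0.71 × 1300 × 0.9224×10⁻⁴ = 0.08513752 m
Δh = 0.0272208 + 0.02821 + 0.03905646 + 0.08513752 = 0.17962478 m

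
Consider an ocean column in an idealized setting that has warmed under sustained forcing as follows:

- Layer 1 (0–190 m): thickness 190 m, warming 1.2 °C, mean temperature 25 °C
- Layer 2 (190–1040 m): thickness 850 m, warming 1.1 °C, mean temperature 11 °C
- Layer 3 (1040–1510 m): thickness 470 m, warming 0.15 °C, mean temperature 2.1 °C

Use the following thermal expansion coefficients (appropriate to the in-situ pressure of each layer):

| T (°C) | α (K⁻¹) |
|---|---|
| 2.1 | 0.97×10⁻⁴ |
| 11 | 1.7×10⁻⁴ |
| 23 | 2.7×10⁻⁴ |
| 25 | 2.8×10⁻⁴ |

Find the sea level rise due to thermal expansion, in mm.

230 mm

Layer 1 at 25 °C → α = 2.8×10⁻⁴ K⁻¹
Layer 2 at 11 °C → α = 1.7×10⁻⁴ K⁻¹
Layer 3 at 2.1 °C → α = 0.97×10⁻⁴ K⁻¹
1.2 × 2.8×10⁻⁴ × 190 = 0.06384 m
190–1040 m: 1.1 × 850 × 1.7×10⁻⁴ = 0.15895 m
1040–1510 m: 0.15 × 470 × 0.97×10⁻⁴ = 0.0068385 m
Δh = 0.06384 + 0.15895 + 0.0068385 = 0.2296285 m ≈ 230 mm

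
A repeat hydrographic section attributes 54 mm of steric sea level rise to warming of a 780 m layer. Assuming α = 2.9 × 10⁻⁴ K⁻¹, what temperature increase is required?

ΔT ≈ 0.24 K

ΔT = Δh/(αH) = 0.054 / (2.9×10⁻⁴ × 780) ≈ 0.2387 K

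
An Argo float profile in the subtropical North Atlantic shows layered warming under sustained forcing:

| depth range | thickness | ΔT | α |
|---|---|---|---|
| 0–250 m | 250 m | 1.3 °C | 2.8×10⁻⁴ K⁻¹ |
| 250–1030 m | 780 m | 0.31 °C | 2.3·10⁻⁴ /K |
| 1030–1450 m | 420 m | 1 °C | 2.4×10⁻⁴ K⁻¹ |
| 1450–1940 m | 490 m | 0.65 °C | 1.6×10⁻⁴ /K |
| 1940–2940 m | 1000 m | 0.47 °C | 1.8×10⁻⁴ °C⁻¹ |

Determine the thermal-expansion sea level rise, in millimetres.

about 380 mm

1.3 × 250 × 2.8×10⁻⁴ = 0.09100 m
250–1030 m: 780 × 0.31 × 2.3×10⁻⁴ = 0.055614 m
2.4×10⁻⁴ × 1 × 420 = 0.10080 m
1450–1940 m: 0.65 × 1.6×10⁻⁴ × 490 = 0.05096 m
0.47 × 1000 × 1.8×10⁻⁴ = 0.08460 m
Δh = 0.09100 + 0.055614 + 0.10080 + 0.05096 + 0.08460 = 0.382974 m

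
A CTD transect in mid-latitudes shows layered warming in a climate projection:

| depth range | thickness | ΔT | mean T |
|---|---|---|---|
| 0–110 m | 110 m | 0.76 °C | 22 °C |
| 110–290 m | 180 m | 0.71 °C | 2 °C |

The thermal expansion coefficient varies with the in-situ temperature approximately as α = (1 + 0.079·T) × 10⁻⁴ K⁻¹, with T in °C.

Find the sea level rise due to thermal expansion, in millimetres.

Layer 1: α = (1 + 0.079×22)×10⁻⁴ = 2.738×10⁻⁴ K⁻¹
Layer 2: α = (1 + 0.079×2)×10⁻⁴ = 1.158×10⁻⁴ K⁻¹
0.76 × 110 × 2.738×10⁻⁴ = 0.02288968 m
Layer 2: 0.71 × 180 × 1.158×10⁻⁴ = 0.01479924 m
Δh = 0.02288968 + 0.01479924 = 0.03768892 m

38 mm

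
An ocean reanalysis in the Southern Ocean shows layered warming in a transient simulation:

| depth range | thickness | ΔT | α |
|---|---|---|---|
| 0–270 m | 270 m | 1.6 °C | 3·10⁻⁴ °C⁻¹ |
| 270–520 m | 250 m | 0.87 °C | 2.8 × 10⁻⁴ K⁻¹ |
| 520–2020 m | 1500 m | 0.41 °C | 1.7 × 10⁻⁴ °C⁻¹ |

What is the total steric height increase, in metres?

3×10⁻⁴ × 1.6 × 270 = 0.12960 m
2.8×10⁻⁴ × 250 × 0.87 = 0.06090 m
Layer 3: 0.41 × 1.7×10⁻⁴ × 1500 = 0.10455 m
Δh = 0.12960 + 0.06090 + 0.10455 = 0.29505 m

0.295 m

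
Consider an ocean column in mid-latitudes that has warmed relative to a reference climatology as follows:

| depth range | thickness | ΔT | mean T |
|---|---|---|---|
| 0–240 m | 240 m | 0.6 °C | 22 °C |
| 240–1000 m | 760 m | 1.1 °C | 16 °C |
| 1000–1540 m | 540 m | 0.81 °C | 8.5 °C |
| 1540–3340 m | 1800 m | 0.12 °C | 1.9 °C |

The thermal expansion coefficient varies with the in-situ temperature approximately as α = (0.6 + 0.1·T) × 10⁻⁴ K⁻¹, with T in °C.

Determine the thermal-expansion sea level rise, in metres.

0.305 m

Layer 1: α = (0.6 + 0.1×22)×10⁻⁴ = 2.8×10⁻⁴ K⁻¹
Layer 2: α = (0.6 + 0.1×16)×10⁻⁴ = 2.2×10⁻⁴ K⁻¹
Layer 3: α = (0.6 + 0.1×8.5)×10⁻⁴ = 1.45×10⁻⁴ K⁻¹
Layer 4: α = (0.6 + 0.1×1.9)×10⁻⁴ = 0.79×10⁻⁴ K⁻¹
Layer 1: 240 × 2.8×10⁻⁴ × 0.6 = 0.04032 m
240–1000 m: 1.1 × 2.2×10⁻⁴ × 760 = 0.18392 m
Layer 3: 0.81 × 1.45×10⁻⁴ × 540 = 0.063423 m
Layer 4: 0.79×10⁻⁴ × 1800 × 0.12 = 0.017064 m
Δh = 0.04032 + 0.18392 + 0.063423 + 0.017064 = 0.304727 m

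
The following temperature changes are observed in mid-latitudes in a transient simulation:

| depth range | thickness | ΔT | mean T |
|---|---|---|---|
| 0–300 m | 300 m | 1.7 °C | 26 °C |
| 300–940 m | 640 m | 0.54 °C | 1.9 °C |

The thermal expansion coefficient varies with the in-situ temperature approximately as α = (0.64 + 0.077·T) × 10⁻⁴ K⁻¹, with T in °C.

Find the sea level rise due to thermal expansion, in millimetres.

Layer 1: α = (0.64 + 0.077×26)×10⁻⁴ = 2.642×10⁻⁴ K⁻¹
Layer 2: α = (0.64 + 0.077×1.9)×10⁻⁴ = 0.7863×10⁻⁴ K⁻¹
Layer 1: 300 × 2.642×10⁻⁴ × 1.7 = 0.134742 m
0.7863×10⁻⁴ × 0.54 × 640 = 0.027174528 m
Δh = 0.134742 + 0.027174528 = 0.161916528 m

160 mm of thermosteric rise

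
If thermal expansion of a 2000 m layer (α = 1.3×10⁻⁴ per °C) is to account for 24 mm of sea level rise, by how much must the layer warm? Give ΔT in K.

0.092 K

ΔT = Δh/(αH) = 0.024 / (1.3×10⁻⁴ × 2000) ≈ 0.09231 K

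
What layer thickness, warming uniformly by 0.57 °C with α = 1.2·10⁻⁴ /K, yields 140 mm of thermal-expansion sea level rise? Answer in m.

H = Δh/(αΔT) = 0.14 / (1.2×10⁻⁴ × 0.57) ≈ 2047 m

H ≈ 2000 m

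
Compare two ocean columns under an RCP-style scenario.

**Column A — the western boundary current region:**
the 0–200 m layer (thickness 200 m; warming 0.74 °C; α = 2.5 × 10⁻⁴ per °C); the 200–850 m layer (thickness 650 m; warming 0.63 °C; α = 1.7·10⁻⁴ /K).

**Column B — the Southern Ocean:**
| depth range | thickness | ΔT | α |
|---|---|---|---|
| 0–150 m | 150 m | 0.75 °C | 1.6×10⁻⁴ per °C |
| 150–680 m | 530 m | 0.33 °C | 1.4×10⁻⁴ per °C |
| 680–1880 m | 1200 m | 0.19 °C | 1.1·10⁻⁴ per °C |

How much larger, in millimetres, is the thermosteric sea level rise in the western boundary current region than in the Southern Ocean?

39.0 mm

A 2.5×10⁻⁴ × 0.74 × 200 = 0.03700 m
A Layer 2: 1.7×10⁻⁴ × 0.63 × 650 = 0.069615 m
A total: 0.106615 m
B Layer 1: 150 × 0.75 × 1.6×10⁻⁴ = 0.01800 m
B 150–680 m: 0.33 × 1.4×10⁻⁴ × 530 = 0.024486 m
B 680–1880 m: 1200 × 0.19 × 1.1×10⁻⁴ = 0.02508 m
B total: 0.067566 m
Difference: 0.106615 − 0.067566 = 0.039049 m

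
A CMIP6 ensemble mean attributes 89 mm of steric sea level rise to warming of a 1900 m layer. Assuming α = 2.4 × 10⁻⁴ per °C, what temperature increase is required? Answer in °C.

ΔT = Δh/(αH) = 0.089 / (2.4×10⁻⁴ × 1900) ≈ 0.1952 °C

about 0.195 °C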